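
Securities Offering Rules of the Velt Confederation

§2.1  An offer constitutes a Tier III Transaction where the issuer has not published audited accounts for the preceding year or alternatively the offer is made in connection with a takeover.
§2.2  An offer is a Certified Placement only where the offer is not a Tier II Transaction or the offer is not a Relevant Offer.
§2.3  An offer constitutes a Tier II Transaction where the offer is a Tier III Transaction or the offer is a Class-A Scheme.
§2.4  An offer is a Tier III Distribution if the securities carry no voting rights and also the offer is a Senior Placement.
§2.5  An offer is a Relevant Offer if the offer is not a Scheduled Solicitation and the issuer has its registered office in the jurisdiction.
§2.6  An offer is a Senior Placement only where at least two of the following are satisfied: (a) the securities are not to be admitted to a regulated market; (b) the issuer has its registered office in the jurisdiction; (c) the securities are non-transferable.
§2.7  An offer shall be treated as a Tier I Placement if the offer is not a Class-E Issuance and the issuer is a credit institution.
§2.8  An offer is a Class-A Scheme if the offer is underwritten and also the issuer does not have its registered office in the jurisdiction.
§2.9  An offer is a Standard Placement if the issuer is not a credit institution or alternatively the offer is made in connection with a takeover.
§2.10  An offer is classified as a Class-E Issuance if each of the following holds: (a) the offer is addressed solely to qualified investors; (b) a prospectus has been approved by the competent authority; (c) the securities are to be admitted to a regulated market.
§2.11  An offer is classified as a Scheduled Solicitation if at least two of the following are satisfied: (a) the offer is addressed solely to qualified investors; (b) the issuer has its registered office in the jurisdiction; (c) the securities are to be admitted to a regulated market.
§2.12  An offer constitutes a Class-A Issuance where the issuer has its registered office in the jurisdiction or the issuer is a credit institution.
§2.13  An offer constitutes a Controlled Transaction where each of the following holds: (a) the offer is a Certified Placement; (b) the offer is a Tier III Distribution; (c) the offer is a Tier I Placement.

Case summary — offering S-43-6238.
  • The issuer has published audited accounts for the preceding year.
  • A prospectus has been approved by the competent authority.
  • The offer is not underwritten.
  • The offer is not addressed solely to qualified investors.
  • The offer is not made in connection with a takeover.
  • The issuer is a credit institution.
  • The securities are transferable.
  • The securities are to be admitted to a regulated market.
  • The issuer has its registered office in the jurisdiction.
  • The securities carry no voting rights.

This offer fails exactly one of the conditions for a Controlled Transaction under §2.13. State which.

§2.1 — Tier III Transaction: [the issuer has not published audited accounts for the preceding year? no] OR [the offer is made in connection with a takeover? no] → not satisfied.
§2.8 — Class-A Scheme: [the offer is underwritten? no] AND [the issuer does not have its registered office in the jurisdiction? no] → not satisfied.
§2.3 — Tier II Transaction: [Tier III Transaction (§2.1)? no] OR [Class-A Scheme (§2.8)? no] → not satisfied.
§2.11 — Scheduled Solicitation: the offer is addressed solely to qualified investors? no; the issuer has its registered office in the jurisdiction? yes; the securities are to be admitted to a regulated market? yes — 2 of 3 hold (need ≥2) → satisfied.
§2.5 — Relevant Offer: [not a Scheduled Solicitation (§2.11)? no] AND [the issuer has its registered office in the jurisdiction? yes] → not satisfied.
§2.2 — Certified Placement: [not a Tier II Transaction (§2.3)? yes] OR [not a Relevant Offer (§2.5)? yes] → satisfied.
§2.6 — Senior Placement: the securities are not to be admitted to a regulated market? no; the issuer has its registered office in the jurisdiction? yes; the securities are non-transferable? no — 1 of 3 hold (need ≥2) → not satisfied.
§2.4 — Tier III Distribution: [the securities carry no voting rights? yes] AND [Senior Placement (§2.6)? no] → not satisfied.
§2.10 — Class-E Issuance: [the offer is addressed solely to qualified investors? no] AND [a prospectus has been approved by the competent authority? yes] AND [the securities are to be admitted to a regulated market? yes] → not satisfied.
§2.7 — Tier I Placement: [not a Class-E Issuance (§2.10)? yes] AND [the issuer is a credit institution? yes] → satisfied.
§2.13 — Controlled Transaction: [Certified Placement (§2.2)? yes] AND [Tier III Distribution (§2.4)? no] AND [Tier I Placement (§2.7)? yes] → not satisfied.

Tier III Distribution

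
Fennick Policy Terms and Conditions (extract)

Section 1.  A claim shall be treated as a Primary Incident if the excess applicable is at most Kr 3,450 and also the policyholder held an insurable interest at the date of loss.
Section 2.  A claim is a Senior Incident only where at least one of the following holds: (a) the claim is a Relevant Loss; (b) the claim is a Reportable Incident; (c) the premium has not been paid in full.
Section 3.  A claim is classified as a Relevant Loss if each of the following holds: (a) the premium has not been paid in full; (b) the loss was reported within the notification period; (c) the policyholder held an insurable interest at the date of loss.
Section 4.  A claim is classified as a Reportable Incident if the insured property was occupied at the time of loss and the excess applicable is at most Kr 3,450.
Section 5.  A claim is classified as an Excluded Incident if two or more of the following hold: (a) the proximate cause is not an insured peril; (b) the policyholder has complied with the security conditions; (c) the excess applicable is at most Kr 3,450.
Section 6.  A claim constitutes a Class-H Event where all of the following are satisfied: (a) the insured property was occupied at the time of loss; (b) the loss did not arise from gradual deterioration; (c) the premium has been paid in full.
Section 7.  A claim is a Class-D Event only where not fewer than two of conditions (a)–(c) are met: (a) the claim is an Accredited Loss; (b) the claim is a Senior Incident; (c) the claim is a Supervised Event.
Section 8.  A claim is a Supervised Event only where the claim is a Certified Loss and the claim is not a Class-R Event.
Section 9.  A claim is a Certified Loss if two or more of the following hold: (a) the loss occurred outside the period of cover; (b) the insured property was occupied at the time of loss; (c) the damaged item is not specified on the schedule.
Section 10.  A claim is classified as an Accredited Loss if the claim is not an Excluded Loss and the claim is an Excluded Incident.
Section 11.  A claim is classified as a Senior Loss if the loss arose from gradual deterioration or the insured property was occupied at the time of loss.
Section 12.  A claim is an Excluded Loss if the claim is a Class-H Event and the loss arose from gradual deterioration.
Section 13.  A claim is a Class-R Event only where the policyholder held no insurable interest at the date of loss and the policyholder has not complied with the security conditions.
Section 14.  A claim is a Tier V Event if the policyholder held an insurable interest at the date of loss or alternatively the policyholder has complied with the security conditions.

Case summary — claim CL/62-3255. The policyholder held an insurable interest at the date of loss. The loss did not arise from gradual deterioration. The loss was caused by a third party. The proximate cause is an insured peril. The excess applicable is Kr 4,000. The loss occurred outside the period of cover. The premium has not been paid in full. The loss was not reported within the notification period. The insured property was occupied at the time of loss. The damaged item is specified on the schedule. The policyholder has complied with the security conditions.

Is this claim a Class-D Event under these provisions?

Yes

Under section 6: the insured property was occupied at the time of loss? yes; and the loss did not arise from gradual deterioration? yes; and the premium has been paid in full? no. So the claim is not a Class-H Event.
Under section 12: Class-H Event (section 6)? no; and the loss arose from gradual deterioration? no. So the claim is not an Excluded Loss.
Under section 5: the proximate cause is not an insured peril? no; the policyholder has complied with the security conditions? yes; excess applicable: Kr 4,000 ≤ Kr 3,450? no — 1 of 3 hold (need ≥2) → not satisfied.
Under section 10: not an Excluded Loss (section 12)? yes; and Excluded Incident (section 5)? no. So the claim is not an Accredited Loss.
Under section 3: the premium has not been paid in full? yes; and the loss was reported within the notification period? no; and the policyholder held an insurable interest at the date of loss? yes. So the claim is not a Relevant Loss.
Under section 4: the insured property was occupied at the time of loss? yes; and excess applicable: Kr 4,000 ≤ Kr 3,450? no. So the claim is not a Reportable Incident.
Under section 2: Relevant Loss (section 3)? no; or Reportable Incident (section 4)? no; or the premium has not been paid in full? yes. So the claim is a Senior Incident.
Under section 9: the loss occurred outside the period of cover? yes; the insured property was occupied at the time of loss? yes; the damaged item is not specified on the schedule? no — 2 of 3 hold (need ≥2) → satisfied.
Under section 13: the policyholder held no insurable interest at the date of loss? no; and the policyholder has not complied with the security conditions? no. So the claim is not a Class-R Event.
Under section 8: Certified Loss (section 9)? yes; and not a Class-R Event (section 13)? yes. So the claim is a Supervised Event.
Under section 7: Accredited Loss (section 10)? no; Senior Incident (section 2)? yes; Supervised Event (section 8)? yes — 2 of 3 hold (need ≥2) → satisfied.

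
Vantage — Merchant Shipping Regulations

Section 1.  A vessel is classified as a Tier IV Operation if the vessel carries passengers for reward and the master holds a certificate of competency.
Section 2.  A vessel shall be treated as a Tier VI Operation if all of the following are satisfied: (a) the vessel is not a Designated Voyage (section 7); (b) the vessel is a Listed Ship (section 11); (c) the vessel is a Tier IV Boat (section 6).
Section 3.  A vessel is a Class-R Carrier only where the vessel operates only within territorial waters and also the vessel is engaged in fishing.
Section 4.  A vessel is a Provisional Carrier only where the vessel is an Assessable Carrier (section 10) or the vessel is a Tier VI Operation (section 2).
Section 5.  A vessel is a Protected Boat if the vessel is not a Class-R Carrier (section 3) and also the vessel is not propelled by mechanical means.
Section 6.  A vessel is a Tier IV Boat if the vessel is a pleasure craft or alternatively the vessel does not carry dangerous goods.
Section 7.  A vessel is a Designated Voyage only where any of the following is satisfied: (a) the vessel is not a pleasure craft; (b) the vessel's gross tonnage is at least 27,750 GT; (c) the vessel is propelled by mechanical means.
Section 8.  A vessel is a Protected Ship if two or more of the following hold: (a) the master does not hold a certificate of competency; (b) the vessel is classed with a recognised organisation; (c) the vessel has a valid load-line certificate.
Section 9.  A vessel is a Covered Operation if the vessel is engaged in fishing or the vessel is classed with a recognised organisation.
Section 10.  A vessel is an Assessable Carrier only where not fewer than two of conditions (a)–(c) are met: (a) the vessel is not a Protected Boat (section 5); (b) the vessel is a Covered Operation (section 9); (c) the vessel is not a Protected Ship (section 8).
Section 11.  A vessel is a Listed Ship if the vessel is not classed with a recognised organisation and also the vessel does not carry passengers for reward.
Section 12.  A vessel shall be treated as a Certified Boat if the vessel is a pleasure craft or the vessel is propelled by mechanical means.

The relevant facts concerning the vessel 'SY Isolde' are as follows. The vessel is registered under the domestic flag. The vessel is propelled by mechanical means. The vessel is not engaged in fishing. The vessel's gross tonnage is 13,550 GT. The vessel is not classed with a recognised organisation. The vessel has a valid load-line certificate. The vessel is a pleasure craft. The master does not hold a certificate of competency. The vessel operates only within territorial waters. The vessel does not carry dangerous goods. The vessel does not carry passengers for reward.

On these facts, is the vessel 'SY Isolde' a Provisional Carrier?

No

section 3 — Class-R Carrier: [the vessel operates only within territorial waters? yes] AND [the vessel is engaged in fishing? no] → not satisfied.
section 5 — Protected Boat: [not a Class-R Carrier (section 3)? yes] AND [the vessel is not propelled by mechanical means? no] → not satisfied.
section 9 — Covered Operation: [the vessel is engaged in fishing? no] OR [the vessel is classed with a recognised organisation? no] → not satisfied.
section 8 — Protected Ship: the master does not hold a certificate of competency? yes; the vessel is classed with a recognised organisation? no; the vessel has a valid load-line certificate? yes — 2 of 3 hold (need ≥2) → satisfied.
section 10 — Assessable Carrier: not a Protected Boat (section 5)? yes; Covered Operation (section 9)? no; not a Protected Ship (section 8)? no — 1 of 3 hold (need ≥2) → not satisfied.
section 7 — Designated Voyage: [the vessel is not a pleasure craft? no] OR [vessel's gross tonnage: 13,550 GT ≥ 27,750 GT? no] OR [the vessel is propelled by mechanical means? yes] → satisfied.
section 11 — Listed Ship: [the vessel is not classed with a recognised organisation? yes] AND [the vessel does not carry passengers for reward? yes] → satisfied.
section 6 — Tier IV Boat: [the vessel is a pleasure craft? yes] OR [the vessel does not carry dangerous goods? yes] → satisfied.
section 2 — Tier VI Operation: [not a Designated Voyage (section 7)? no] AND [Listed Ship (section 11)? yes] AND [Tier IV Boat (section 6)? yes] → not satisfied.
section 4 — Provisional Carrier: [Assessable Carrier (section 10)? no] OR [Tier VI Operation (section 2)? no] → not satisfied.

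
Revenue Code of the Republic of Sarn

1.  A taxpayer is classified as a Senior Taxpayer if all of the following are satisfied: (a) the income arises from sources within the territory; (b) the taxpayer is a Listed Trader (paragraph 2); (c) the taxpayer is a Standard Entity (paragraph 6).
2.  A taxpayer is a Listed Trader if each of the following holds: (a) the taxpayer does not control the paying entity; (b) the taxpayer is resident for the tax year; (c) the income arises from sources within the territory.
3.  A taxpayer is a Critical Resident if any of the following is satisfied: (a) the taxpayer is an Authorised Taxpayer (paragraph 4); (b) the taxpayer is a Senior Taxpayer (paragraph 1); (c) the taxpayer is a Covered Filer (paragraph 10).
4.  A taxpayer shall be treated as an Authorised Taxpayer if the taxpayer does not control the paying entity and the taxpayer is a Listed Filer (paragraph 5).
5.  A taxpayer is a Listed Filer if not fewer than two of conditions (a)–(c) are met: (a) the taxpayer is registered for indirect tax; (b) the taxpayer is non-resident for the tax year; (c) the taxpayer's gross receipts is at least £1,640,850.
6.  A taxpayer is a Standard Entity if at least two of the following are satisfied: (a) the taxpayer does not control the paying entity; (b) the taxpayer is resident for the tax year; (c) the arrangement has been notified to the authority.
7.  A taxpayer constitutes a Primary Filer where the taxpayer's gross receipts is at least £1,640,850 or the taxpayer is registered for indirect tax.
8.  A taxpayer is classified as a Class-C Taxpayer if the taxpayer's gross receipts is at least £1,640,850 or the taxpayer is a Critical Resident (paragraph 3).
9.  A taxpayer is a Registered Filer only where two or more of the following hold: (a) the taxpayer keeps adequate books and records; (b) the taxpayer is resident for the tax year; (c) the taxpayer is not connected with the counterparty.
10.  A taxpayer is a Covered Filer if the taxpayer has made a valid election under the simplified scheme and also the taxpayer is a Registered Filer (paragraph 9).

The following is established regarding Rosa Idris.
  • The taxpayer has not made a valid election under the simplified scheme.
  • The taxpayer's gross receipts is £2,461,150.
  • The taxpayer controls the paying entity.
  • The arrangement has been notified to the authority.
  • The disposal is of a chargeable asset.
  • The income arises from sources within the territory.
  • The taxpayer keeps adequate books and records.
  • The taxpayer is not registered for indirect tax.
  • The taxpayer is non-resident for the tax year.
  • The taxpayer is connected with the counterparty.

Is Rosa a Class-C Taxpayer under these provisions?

paragraph 5 — Listed Filer: the taxpayer is registered for indirect tax? no; the taxpayer is non-resident for the tax year? yes; taxpayer's gross receipts: £2,461,150 ≥ £1,640,850? yes — 2 of 3 hold (need ≥2) → satisfied.
paragraph 4 — Authorised Taxpayer: [the taxpayer does not control the paying entity? no] AND [Listed Filer (paragraph 5)? yes] → not satisfied.
paragraph 2 — Listed Trader: [the taxpayer does not control the paying entity? no] AND [the taxpayer is resident for the tax year? no] AND [the income arises from sources within the territory? yes] → not satisfied.
paragraph 6 — Standard Entity: the taxpayer does not control the paying entity? no; the taxpayer is resident for the tax year? no; the arrangement has been notified to the authority? yes — 1 of 3 hold (need ≥2) → not satisfied.
paragraph 1 — Senior Taxpayer: [the income arises from sources within the territory? yes] AND [Listed Trader (paragraph 2)? no] AND [Standard Entity (paragraph 6)? no] → not satisfied.
paragraph 9 — Registered Filer: the taxpayer keeps adequate books and records? yes; the taxpayer is resident for the tax year? no; the taxpayer is not connected with the counterparty? no — 1 of 3 hold (need ≥2) → not satisfied.
paragraph 10 — Covered Filer: [the taxpayer has made a valid election under the simplified scheme? no] AND [Registered Filer (paragraph 9)? no] → not satisfied.
paragraph 3 — Critical Resident: [Authorised Taxpayer (paragraph 4)? no] OR [Senior Taxpayer (paragraph 1)? no] OR [Covered Filer (paragraph 10)? no] → not satisfied.
paragraph 8 — Class-C Taxpayer: [taxpayer's gross receipts: £2,461,150 ≥ £1,640,850? yes] OR [Critical Resident (paragraph 3)? no] → satisfied.

Yes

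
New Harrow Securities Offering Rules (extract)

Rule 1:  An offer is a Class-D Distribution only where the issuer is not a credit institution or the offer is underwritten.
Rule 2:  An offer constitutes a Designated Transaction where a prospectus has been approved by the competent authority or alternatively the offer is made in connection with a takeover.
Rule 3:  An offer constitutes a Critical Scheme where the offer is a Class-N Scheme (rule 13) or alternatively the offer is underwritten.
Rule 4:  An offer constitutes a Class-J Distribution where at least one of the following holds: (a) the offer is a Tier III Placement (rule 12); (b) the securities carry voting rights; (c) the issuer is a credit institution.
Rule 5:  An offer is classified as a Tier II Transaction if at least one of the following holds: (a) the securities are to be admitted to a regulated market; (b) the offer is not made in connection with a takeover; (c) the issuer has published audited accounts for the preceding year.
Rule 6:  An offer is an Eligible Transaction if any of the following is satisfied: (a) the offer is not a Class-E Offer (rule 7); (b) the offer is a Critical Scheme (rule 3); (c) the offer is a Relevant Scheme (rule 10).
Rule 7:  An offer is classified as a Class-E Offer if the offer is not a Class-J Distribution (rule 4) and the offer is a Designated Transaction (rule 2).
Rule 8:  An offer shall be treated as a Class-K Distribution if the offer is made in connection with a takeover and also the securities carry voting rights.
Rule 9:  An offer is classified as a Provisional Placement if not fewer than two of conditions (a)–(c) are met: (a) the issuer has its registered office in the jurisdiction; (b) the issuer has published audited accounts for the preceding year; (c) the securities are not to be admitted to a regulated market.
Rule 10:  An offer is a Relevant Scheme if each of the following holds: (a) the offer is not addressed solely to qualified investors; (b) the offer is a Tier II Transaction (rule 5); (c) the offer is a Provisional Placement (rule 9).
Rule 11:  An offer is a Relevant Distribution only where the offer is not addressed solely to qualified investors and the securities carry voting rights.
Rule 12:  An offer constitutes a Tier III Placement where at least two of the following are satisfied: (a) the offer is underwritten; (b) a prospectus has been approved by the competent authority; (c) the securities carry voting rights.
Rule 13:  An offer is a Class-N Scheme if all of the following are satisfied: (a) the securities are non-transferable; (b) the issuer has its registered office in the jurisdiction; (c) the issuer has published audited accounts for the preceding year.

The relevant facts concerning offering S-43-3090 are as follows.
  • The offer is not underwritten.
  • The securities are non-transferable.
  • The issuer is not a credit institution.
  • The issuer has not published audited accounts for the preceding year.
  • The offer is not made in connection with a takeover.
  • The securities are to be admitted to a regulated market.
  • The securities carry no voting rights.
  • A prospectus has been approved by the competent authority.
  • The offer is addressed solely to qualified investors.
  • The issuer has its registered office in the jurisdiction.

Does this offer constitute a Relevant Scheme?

rule 5 — Tier II Transaction: [the securities are to be admitted to a regulated market? yes] OR [the offer is not made in connection with a takeover? yes] OR [the issuer has published audited accounts for the preceding year? no] → satisfied.
rule 9 — Provisional Placement: the issuer has its registered office in the jurisdiction? yes; the issuer has published audited accounts for the preceding year? no; the securities are not to be admitted to a regulated market? no — 1 of 3 hold (need ≥2) → not satisfied.
rule 10 — Relevant Scheme: [the offer is not addressed solely to qualified investors? no] AND [Tier II Transaction (rule 5)? yes] AND [Provisional Placement (rule 9)? no] → not satisfied.

No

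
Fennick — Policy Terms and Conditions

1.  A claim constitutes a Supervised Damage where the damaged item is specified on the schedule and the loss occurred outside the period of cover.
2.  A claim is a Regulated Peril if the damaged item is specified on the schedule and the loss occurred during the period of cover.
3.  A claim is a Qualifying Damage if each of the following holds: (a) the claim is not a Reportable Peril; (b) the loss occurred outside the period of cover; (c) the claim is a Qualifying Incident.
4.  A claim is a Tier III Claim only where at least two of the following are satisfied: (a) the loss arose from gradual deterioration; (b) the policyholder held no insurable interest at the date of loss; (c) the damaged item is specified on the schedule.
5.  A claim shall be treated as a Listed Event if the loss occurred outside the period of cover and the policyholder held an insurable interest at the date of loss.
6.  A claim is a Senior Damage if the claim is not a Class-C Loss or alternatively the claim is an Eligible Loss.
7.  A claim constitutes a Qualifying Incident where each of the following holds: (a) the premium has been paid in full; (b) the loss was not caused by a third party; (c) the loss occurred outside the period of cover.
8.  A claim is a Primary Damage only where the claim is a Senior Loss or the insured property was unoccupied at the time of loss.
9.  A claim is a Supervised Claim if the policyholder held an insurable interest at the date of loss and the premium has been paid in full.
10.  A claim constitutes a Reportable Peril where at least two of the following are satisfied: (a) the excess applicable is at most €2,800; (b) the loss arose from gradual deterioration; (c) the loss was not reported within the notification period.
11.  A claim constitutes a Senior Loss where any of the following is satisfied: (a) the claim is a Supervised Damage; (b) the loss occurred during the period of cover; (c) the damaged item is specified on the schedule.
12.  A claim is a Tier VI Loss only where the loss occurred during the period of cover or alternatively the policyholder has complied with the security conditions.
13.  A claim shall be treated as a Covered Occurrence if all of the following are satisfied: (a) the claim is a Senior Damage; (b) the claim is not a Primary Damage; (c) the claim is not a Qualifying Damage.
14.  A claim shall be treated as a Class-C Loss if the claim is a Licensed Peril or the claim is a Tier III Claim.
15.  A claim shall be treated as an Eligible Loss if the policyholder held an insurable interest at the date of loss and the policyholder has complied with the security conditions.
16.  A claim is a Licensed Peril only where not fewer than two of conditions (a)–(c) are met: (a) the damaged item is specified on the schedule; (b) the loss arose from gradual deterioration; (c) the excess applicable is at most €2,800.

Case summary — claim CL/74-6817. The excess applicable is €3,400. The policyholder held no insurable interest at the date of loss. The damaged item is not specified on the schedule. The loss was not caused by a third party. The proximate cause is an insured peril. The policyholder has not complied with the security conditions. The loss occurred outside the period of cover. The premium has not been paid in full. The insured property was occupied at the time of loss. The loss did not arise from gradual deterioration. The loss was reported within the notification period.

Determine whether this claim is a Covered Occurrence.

Yes

paragraph 16 — Licensed Peril: the damaged item is specified on the schedule? no; the loss arose from gradual deterioration? no; excess applicable: €3,400 ≤ €2,800? no — 0 of 3 hold (need ≥2) → not satisfied.
paragraph 4 — Tier III Claim: the loss arose from gradual deterioration? no; the policyholder held no insurable interest at the date of loss? yes; the damaged item is specified on the schedule? no — 1 of 3 hold (need ≥2) → not satisfied.
paragraph 14 — Class-C Loss: [Licensed Peril (paragraph 16)? no] OR [Tier III Claim (paragraph 4)? no] → not satisfied.
paragraph 15 — Eligible Loss: [the policyholder held an insurable interest at the date of loss? no] AND [the policyholder has complied with the security conditions? no] → not satisfied.
paragraph 6 — Senior Damage: [not a Class-C Loss (paragraph 14)? yes] OR [Eligible Loss (paragraph 15)? no] → satisfied.
paragraph 1 — Supervised Damage: [the damaged item is specified on the schedule? no] AND [the loss occurred outside the period of cover? yes] → not satisfied.
paragraph 11 — Senior Loss: [Supervised Damage (paragraph 1)? no] OR [the loss occurred during the period of cover? no] OR [the damaged item is specified on the schedule? no] → not satisfied.
paragraph 8 — Primary Damage: [Senior Loss (paragraph 11)? no] OR [the insured property was unoccupied at the time of loss? no] → not satisfied.
paragraph 10 — Reportable Peril: excess applicable: €3,400 ≤ €2,800? no; the loss arose from gradual deterioration? no; the loss was not reported within the notification period? no — 0 of 3 hold (need ≥2) → not satisfied.
paragraph 7 — Qualifying Incident: [the premium has been paid in full? no] AND [the loss was not caused by a third party? yes] AND [the loss occurred outside the period of cover? yes] → not satisfied.
paragraph 3 — Qualifying Damage: [not a Reportable Peril (paragraph 10)? yes] AND [the loss occurred outside the period of cover? yes] AND [Qualifying Incident (paragraph 7)? no] → not satisfied.
paragraph 13 — Covered Occurrence: [Senior Damage (paragraph 6)? yes] AND [not a Primary Damage (paragraph 8)? yes] AND [not a Qualifying Damage (paragraph 3)? yes] → satisfied.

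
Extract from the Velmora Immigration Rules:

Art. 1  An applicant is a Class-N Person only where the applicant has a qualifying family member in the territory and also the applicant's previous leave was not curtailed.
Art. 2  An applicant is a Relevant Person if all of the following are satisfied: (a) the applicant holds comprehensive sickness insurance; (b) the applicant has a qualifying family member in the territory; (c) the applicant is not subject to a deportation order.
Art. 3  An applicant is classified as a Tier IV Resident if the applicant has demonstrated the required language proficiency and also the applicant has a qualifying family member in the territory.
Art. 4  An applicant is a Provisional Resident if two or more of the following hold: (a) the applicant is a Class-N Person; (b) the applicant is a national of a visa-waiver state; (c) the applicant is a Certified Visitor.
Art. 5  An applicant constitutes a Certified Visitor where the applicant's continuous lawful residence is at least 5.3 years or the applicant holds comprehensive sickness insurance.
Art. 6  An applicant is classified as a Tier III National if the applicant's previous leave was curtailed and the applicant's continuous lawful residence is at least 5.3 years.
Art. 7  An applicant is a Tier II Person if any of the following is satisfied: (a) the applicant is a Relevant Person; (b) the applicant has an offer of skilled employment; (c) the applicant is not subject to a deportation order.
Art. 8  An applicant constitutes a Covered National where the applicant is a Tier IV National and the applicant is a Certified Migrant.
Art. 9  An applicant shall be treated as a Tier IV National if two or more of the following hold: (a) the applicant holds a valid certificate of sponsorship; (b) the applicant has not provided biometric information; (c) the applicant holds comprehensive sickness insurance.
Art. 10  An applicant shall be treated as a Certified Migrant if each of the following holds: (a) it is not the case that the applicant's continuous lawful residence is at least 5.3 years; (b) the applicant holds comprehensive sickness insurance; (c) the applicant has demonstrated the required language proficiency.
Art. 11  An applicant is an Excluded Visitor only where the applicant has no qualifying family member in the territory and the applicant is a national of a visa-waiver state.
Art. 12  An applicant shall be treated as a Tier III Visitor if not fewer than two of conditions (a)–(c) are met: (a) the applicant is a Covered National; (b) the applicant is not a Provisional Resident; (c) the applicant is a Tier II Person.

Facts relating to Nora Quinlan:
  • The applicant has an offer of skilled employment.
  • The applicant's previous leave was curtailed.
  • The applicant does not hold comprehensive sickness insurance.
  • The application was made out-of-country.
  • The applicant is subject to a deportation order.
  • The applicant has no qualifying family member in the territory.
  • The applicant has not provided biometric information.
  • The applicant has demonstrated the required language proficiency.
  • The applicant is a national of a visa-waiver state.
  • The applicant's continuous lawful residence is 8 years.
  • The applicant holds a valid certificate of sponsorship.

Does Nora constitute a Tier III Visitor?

Under article 9: the applicant holds a valid certificate of sponsorship? yes; the applicant has not provided biometric information? yes; the applicant holds comprehensive sickness insurance? no — 2 of 3 hold (need ≥2) → satisfied.
Under article 10: applicant's continuous lawful residence: 8 years ≥ 5.3 years? yes, so negated condition no; and the applicant holds comprehensive sickness insurance? no; and the applicant has demonstrated the required language proficiency? yes. So the applicant is not a Certified Migrant.
Under article 8: Tier IV National (article 9)? yes; and Certified Migrant (article 10)? no. So the applicant is not a Covered National.
Under article 1: the applicant has a qualifying family member in the territory? no; and the applicant's previous leave was not curtailed? no. So the applicant is not a Class-N Person.
Under article 5: applicant's continuous lawful residence: 8 years ≥ 5.3 years? yes; or the applicant holds comprehensive sickness insurance? no. So the applicant is a Certified Visitor.
Under article 4: Class-N Person (article 1)? no; the applicant is a national of a visa-waiver state? yes; Certified Visitor (article 5)? yes — 2 of 3 hold (need ≥2) → satisfied.
Under article 2: the applicant holds comprehensive sickness insurance? no; and the applicant has a qualifying family member in the territory? no; and the applicant is not subject to a deportation order? no. So the applicant is not a Relevant Person.
Under article 7: Relevant Person (article 2)? no; or the applicant has an offer of skilled employment? yes; or the applicant is not subject to a deportation order? no. So the applicant is a Tier II Person.
Under article 12: Covered National (article 8)? no; not a Provisional Resident (article 4)? no; Tier II Person (article 7)? yes — 1 of 3 hold (need ≥2) → not satisfied.

No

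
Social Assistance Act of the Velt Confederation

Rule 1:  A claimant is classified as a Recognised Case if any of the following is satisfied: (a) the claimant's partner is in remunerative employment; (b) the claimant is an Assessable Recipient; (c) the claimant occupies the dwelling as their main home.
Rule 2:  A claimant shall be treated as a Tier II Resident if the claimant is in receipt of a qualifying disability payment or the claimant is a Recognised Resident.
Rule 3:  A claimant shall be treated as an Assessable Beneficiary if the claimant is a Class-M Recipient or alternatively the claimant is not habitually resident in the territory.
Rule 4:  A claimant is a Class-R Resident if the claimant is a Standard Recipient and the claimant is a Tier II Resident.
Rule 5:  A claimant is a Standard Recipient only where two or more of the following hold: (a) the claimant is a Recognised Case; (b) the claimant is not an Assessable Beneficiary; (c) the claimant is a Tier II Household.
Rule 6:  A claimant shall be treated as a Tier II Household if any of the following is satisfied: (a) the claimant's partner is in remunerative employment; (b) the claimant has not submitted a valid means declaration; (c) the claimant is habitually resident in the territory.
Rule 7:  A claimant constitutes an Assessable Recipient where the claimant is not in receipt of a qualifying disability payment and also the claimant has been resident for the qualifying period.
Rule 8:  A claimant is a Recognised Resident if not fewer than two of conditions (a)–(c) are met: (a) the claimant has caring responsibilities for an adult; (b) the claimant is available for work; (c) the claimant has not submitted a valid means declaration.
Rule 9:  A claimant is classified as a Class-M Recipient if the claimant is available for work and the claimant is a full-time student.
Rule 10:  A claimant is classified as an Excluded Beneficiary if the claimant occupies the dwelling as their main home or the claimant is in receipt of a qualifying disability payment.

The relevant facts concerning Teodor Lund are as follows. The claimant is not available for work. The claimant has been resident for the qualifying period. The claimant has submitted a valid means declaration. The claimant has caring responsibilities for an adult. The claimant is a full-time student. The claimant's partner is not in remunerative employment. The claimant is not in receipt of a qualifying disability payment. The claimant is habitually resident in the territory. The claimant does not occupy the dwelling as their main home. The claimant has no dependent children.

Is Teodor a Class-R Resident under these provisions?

No

rule 7 — Assessable Recipient: [the claimant is not in receipt of a qualifying disability payment? yes] AND [the claimant has been resident for the qualifying period? yes] → satisfied.
rule 1 — Recognised Case: [the claimant's partner is in remunerative employment? no] OR [Assessable Recipient (rule 7)? yes] OR [the claimant occupies the dwelling as their main home? no] → satisfied.
rule 9 — Class-M Recipient: [the claimant is available for work? no] AND [the claimant is a full-time student? yes] → not satisfied.
rule 3 — Assessable Beneficiary: [Class-M Recipient (rule 9)? no] OR [the claimant is not habitually resident in the territory? no] → not satisfied.
rule 6 — Tier II Household: [the claimant's partner is in remunerative employment? no] OR [the claimant has not submitted a valid means declaration? no] OR [the claimant is habitually resident in the territory? yes] → satisfied.
rule 5 — Standard Recipient: Recognised Case (rule 1)? yes; not an Assessable Beneficiary (rule 3)? yes; Tier II Household (rule 6)? yes — 3 of 3 hold (need ≥2) → satisfied.
rule 8 — Recognised Resident: the claimant has caring responsibilities for an adult? yes; the claimant is available for work? no; the claimant has not submitted a valid means declaration? no — 1 of 3 hold (need ≥2) → not satisfied.
rule 2 — Tier II Resident: [the claimant is in receipt of a qualifying disability payment? no] OR [Recognised Resident (rule 8)? no] → not satisfied.
rule 4 — Class-R Resident: [Standard Recipient (rule 5)? yes] AND [Tier II Resident (rule 2)? no] → not satisfied.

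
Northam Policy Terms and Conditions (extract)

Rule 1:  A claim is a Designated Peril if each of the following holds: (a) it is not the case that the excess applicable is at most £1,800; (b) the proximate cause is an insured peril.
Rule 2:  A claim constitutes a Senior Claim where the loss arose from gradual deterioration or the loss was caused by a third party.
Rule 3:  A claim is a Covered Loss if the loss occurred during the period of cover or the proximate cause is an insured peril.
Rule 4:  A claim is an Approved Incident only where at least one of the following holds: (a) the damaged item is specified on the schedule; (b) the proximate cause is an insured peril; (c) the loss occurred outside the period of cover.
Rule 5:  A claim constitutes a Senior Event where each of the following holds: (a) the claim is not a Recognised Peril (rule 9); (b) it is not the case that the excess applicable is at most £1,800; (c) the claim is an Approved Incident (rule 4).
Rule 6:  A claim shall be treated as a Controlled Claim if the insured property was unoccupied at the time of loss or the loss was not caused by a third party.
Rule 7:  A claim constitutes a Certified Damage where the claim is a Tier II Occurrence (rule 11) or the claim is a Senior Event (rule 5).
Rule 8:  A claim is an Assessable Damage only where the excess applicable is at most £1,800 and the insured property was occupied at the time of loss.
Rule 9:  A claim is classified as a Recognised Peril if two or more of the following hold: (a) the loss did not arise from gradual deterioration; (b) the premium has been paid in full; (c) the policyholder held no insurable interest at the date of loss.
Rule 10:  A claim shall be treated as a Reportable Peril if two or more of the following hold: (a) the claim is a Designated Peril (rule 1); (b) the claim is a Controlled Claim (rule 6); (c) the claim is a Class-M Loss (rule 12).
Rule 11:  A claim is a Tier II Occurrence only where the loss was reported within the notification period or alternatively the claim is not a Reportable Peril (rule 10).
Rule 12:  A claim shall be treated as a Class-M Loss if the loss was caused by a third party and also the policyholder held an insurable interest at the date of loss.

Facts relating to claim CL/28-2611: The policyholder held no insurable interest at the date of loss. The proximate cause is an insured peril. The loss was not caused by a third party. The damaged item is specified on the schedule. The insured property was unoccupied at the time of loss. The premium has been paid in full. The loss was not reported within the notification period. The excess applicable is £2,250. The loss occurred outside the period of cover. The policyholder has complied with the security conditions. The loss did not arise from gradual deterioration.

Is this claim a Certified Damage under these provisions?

rule 1 — Designated Peril: [excess applicable: £2,250 ≤ £1,800? no, so negated condition yes] AND [the proximate cause is an insured peril? yes] → satisfied.
rule 6 — Controlled Claim: [the insured property was unoccupied at the time of loss? yes] OR [the loss was not caused by a third party? yes] → satisfied.
rule 12 — Class-M Loss: [the loss was caused by a third party? no] AND [the policyholder held an insurable interest at the date of loss? no] → not satisfied.
rule 10 — Reportable Peril: Designated Peril (rule 1)? yes; Controlled Claim (rule 6)? yes; Class-M Loss (rule 12)? no — 2 of 3 hold (need ≥2) → satisfied.
rule 11 — Tier II Occurrence: [the loss was reported within the notification period? no] OR [not a Reportable Peril (rule 10)? no] → not satisfied.
rule 9 — Recognised Peril: the loss did not arise from gradual deterioration? yes; the premium has been paid in full? yes; the policyholder held no insurable interest at the date of loss? yes — 3 of 3 hold (need ≥2) → satisfied.
rule 4 — Approved Incident: [the damaged item is specified on the schedule? yes] OR [the proximate cause is an insured peril? yes] OR [the loss occurred outside the period of cover? yes] → satisfied.
rule 5 — Senior Event: [not a Recognised Peril (rule 9)? no] AND [excess applicable: £2,250 ≤ £1,800? no, so negated condition yes] AND [Approved Incident (rule 4)? yes] → not satisfied.
rule 7 — Certified Damage: [Tier II Occurrence (rule 11)? no] OR [Senior Event (rule 5)? no] → not satisfied.

No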